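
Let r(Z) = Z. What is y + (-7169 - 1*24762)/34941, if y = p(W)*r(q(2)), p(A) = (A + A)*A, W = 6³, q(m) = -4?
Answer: -13041690299/34941 ≈ -3.7325e+5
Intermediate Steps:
W = 216
p(A) = 2*A² (p(A) = (2*A)*A = 2*A²)
y = -373248 (y = (2*216²)*(-4) = (2*46656)*(-4) = 93312*(-4) = -373248)
y + (-7169 - 1*24762)/34941 = -373248 + (-7169 - 1*24762)/34941 = -373248 + (-7169 - 24762)*(1/34941) = -373248 - 31931*1/34941 = -373248 - 31931/34941 = -13041690299/34941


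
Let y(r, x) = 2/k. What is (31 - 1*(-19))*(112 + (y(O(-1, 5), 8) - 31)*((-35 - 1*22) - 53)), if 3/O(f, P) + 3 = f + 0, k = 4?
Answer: 173350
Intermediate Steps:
O(f, P) = 3/(-3 + f) (O(f, P) = 3/(-3 + (f + 0)) = 3/(-3 + f))
y(r, x) = ½ (y(r, x) = 2/4 = 2*(¼) = ½)
(31 - 1*(-19))*(112 + (y(O(-1, 5), 8) - 31)*((-35 - 1*22) - 53)) = (31 - 1*(-19))*(112 + (½ - 31)*((-35 - 1*22) - 53)) = (31 + 19)*(112 - 61*((-35 - 22) - 53)/2) = 50*(112 - 61*(-57 - 53)/2) = 50*(112 - 61/2*(-110)) = 50*(112 + 3355) = 50*3467 = 173350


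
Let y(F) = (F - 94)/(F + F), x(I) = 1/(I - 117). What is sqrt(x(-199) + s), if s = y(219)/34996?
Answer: I*sqrt(1157101747207926)/605465796 ≈ 0.056182*I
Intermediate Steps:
x(I) = 1/(-117 + I)
y(F) = (-94 + F)/(2*F) (y(F) = (-94 + F)/((2*F)) = (-94 + F)*(1/(2*F)) = (-94 + F)/(2*F))
s = 125/15328248 (s = ((1/2)*(-94 + 219)/219)/34996 = ((1/2)*(1/219)*125)*(1/34996) = (125/438)*(1/34996) = 125/15328248 ≈ 8.1549e-6)
sqrt(x(-199) + s) = sqrt(1/(-117 - 199) + 125/15328248) = sqrt(1/(-316) + 125/15328248) = sqrt(-1/316 + 125/15328248) = sqrt(-3822187/1210931592) = I*sqrt(1157101747207926)/605465796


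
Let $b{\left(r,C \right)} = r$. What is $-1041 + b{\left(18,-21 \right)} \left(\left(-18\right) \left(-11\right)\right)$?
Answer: $2523$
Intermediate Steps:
$-1041 + b{\left(18,-21 \right)} \left(\left(-18\right) \left(-11\right)\right) = -1041 + 18 \left(\left(-18\right) \left(-11\right)\right) = -1041 + 18 \cdot 198 = -1041 + 3564 = 2523$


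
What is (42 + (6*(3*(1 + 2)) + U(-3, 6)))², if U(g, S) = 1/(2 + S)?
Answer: 591361/64 ≈ 9240.0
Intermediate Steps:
(42 + (6*(3*(1 + 2)) + U(-3, 6)))² = (42 + (6*(3*(1 + 2)) + 1/(2 + 6)))² = (42 + (6*(3*3) + 1/8))² = (42 + (6*9 + ⅛))² = (42 + (54 + ⅛))² = (42 + 433/8)² = (769/8)² = 591361/64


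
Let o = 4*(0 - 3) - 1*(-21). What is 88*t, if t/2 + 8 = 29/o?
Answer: -7568/9 ≈ -840.89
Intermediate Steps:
o = 9 (o = 4*(-3) + 21 = -12 + 21 = 9)
t = -86/9 (t = -16 + 2*(29/9) = -16 + 58/9 = -86/9 ≈ -9.5556)
88*t = 88*(-86/9) = -7568/9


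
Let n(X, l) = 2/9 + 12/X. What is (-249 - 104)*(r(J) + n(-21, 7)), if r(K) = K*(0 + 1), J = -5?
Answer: 118961/63 ≈ 1888.3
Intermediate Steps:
n(X, l) = 2/9 + 12/X (n(X, l) = 2*(⅑) + 12/X = 2/9 + 12/X)
r(K) = K (r(K) = K*1 = K)
(-249 - 104)*(r(J) + n(-21, 7)) = (-249 - 104)*(-5 + (2/9 + 12/(-21))) = -353*(-5 + (2/9 + 12*(-1/21))) = -353*(-5 + (2/9 - 4/7)) = -353*(-5 - 22/63) = -353*(-337/63) = 118961/63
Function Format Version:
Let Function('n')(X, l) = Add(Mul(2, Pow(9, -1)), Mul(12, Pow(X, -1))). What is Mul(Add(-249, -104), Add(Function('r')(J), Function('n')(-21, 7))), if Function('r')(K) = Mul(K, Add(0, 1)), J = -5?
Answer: Rational(118961, 63) ≈ 1888.3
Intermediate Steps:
Function('n')(X, l) = Add(Rational(2, 9), Mul(12, Pow(X, -1))) (Function('n')(X, l) = Add(Mul(2, Rational(1, 9)), Mul(12, Pow(X, -1))) = Add(Rational(2, 9), Mul(12, Pow(X, -1))))
Function('r')(K) = K (Function('r')(K) = Mul(K, 1) = K)
Mul(Add(-249, -104), Add(Function('r')(J), Function('n')(-21, 7))) = Mul(Add(-249, -104), Add(-5, Add(Rational(2, 9), Mul(12, Pow(-21, -1))))) = Mul(-353, Add(-5, Add(Rational(2, 9), Mul(12, Rational(-1, 21))))) = Mul(-353, Add(-5, Add(Rational(2, 9), Rational(-4, 7)))) = Mul(-353, Add(-5, Rational(-22, 63))) = Mul(-353, Rational(-337, 63)) = Rational(118961, 63)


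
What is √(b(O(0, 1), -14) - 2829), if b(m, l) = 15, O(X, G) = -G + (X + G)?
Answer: I*√2814 ≈ 53.047*I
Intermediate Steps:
O(X, G) = X (O(X, G) = -G + (G + X) = X)
√(b(O(0, 1), -14) - 2829) = √(15 - 2829) = √(-2814) = I*√2814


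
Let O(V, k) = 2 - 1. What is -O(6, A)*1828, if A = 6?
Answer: -1828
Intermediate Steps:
O(V, k) = 1
-O(6, A)*1828 = -1*1*1828 = -1*1828 = -1828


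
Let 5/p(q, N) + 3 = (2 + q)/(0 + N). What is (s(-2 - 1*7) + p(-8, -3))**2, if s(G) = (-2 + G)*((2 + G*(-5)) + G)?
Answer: 178929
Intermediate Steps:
p(q, N) = 5/(-3 + (2 + q)/N) (p(q, N) = 5/(-3 + (2 + q)/(0 + N)) = 5/(-3 + (2 + q)/N))
s(G) = (-2 + G)*(2 - 4*G) (s(G) = (-2 + G)*((2 - 5*G) + G) = (-2 + G)*(2 - 4*G))
(s(-2 - 1*7) + p(-8, -3))**2 = ((-4 - 4*(-2 - 1*7)**2 + 10*(-2 - 1*7)) + 5*(-3)/(2 - 8 - 3*(-3)))**2 = ((-4 - 4*(-2 - 7)**2 + 10*(-2 - 7)) + 5*(-3)/(2 - 8 + 9))**2 = ((-4 - 4*(-9)**2 + 10*(-9)) + 5*(-3)/3)**2 = ((-4 - 4*81 - 90) + 5*(-3)*(1/3))**2 = ((-4 - 324 - 90) - 5)**2 = (-418 - 5)**2 = (-423)**2 = 178929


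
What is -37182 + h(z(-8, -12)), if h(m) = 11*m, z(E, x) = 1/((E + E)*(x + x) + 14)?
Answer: -14798425/398 ≈ -37182.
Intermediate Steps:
z(E, x) = 1/(14 + 4*E*x) (z(E, x) = 1/((2*E)*(2*x) + 14) = 1/(4*E*x + 14) = 1/(14 + 4*E*x))
-37182 + h(z(-8, -12)) = -37182 + 11*(1/(2*(7 + 2*(-8)*(-12)))) = -37182 + 11*(1/(2*(7 + 192))) = -37182 + 11*((½)/199) = -37182 + 11*((½)*(1/199)) = -37182 + 11*(1/398) = -37182 + 11/398 = -14798425/398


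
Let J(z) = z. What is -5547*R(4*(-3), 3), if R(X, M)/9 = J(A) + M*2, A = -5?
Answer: -49923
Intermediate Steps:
R(X, M) = -45 + 18*M (R(X, M) = 9*(-5 + M*2) = 9*(-5 + 2*M) = -45 + 18*M)
-5547*R(4*(-3), 3) = -5547*(-45 + 18*3) = -5547*(-45 + 54) = -5547*9 = -49923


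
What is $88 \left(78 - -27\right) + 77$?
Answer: $9317$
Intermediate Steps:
$88 \left(78 - -27\right) + 77 = 88 \left(78 + 27\right) + 77 = 88 \cdot 105 + 77 = 9240 + 77 = 9317$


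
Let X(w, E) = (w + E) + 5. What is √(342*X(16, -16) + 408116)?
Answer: √409826 ≈ 640.18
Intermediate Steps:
X(w, E) = 5 + E + w (X(w, E) = (E + w) + 5 = 5 + E + w)
√(342*X(16, -16) + 408116) = √(342*(5 - 16 + 16) + 408116) = √(342*5 + 408116) = √(1710 + 408116) = √409826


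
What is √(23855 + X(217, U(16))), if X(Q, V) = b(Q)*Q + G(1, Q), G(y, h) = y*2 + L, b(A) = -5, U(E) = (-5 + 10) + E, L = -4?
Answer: 4*√1423 ≈ 150.89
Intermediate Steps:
U(E) = 5 + E
G(y, h) = -4 + 2*y (G(y, h) = y*2 - 4 = 2*y - 4 = -4 + 2*y)
X(Q, V) = -2 - 5*Q (X(Q, V) = -5*Q + (-4 + 2*1) = -5*Q + (-4 + 2) = -5*Q - 2 = -2 - 5*Q)
√(23855 + X(217, U(16))) = √(23855 + (-2 - 5*217)) = √(23855 + (-2 - 1085)) = √(23855 - 1087) = √22768 = 4*√1423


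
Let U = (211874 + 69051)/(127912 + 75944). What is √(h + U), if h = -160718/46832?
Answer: I*√45700240949986641/149171628 ≈ 1.4331*I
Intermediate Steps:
h = -80359/23416 (h = -160718*1/46832 = -80359/23416 ≈ -3.4318)
U = 280925/203856 ≈ 1.3781
√(h + U) = √(-80359/23416 + 280925/203856) = √(-1225440563/596686512) = I*√45700240949986641/149171628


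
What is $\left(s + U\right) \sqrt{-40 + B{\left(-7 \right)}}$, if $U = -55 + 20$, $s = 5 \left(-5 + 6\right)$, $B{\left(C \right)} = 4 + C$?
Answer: $- 30 i \sqrt{43} \approx - 196.72 i$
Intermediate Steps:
$s = 5$ ($s = 5 \cdot 1 = 5$)
$U = -35$
$\left(s + U\right) \sqrt{-40 + B{\left(-7 \right)}} = \left(5 - 35\right) \sqrt{-40 + \left(4 - 7\right)} = - 30 \sqrt{-40 - 3} = - 30 \sqrt{-43} = - 30 i \sqrt{43}$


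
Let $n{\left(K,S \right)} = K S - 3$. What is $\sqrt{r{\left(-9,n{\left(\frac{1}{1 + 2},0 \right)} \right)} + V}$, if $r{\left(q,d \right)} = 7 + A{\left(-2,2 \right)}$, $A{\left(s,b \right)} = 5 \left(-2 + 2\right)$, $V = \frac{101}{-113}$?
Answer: $\frac{\sqrt{77970}}{113} \approx 2.4711$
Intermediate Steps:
$n{\left(K,S \right)} = -3 + K S$
$V = - \frac{101}{113}$ ($V = 101 \left(- \frac{1}{113}\right) = - \frac{101}{113} \approx -0.89381$)
$A{\left(s,b \right)} = 0$ ($A{\left(s,b \right)} = 5 \cdot 0 = 0$)
$r{\left(q,d \right)} = 7$ ($r{\left(q,d \right)} = 7 + 0 = 7$)
$\sqrt{r{\left(-9,n{\left(\frac{1}{1 + 2},0 \right)} \right)} + V} = \sqrt{7 - \frac{101}{113}} = \sqrt{\frac{690}{113}} = \frac{\sqrt{77970}}{113}$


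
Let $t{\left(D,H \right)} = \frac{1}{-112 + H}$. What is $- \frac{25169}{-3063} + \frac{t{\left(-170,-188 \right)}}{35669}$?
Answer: $\frac{29925101693}{3641804900} \approx 8.2171$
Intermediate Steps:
$- \frac{25169}{-3063} + \frac{t{\left(-170,-188 \right)}}{35669} = - \frac{25169}{-3063} + \frac{1}{\left(-112 - 188\right) 35669} = \left(-25169\right) \left(- \frac{1}{3063}\right) + \frac{1}{-300} \cdot \frac{1}{35669} = \frac{25169}{3063} - \frac{1}{10700700} = \frac{29925101693}{3641804900}$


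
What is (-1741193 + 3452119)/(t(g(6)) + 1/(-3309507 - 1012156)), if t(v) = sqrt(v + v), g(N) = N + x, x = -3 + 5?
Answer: 7394045589938/17286651 ≈ 4.2773e+5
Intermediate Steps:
x = 2
g(N) = 2 + N (g(N) = N + 2 = 2 + N)
t(v) = sqrt(2)*sqrt(v) (t(v) = sqrt(2*v) = sqrt(2)*sqrt(v))
(-1741193 + 3452119)/(t(g(6)) + 1/(-3309507 - 1012156)) = (-1741193 + 3452119)/(sqrt(2)*sqrt(2 + 6) + 1/(-3309507 - 1012156)) = 1710926/(sqrt(2)*sqrt(8) + 1/(-4321663)) = 1710926/(sqrt(2)*(2*sqrt(2)) - 1/4321663) = 1710926/(4 - 1/4321663) = 1710926/(17286651/4321663) = 1710926*(4321663/17286651) = 7394045589938/17286651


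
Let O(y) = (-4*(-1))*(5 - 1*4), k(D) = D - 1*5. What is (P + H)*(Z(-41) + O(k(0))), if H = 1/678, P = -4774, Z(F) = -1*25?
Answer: 22657397/226 ≈ 1.0025e+5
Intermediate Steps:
k(D) = -5 + D (k(D) = D - 5 = -5 + D)
Z(F) = -25
O(y) = 4 (O(y) = 4*(5 - 4) = 4*1 = 4)
H = 1/678 ≈ 0.0014749
(P + H)*(Z(-41) + O(k(0))) = (-4774 + 1/678)*(-25 + 4) = -3236771/678*(-21) = 22657397/226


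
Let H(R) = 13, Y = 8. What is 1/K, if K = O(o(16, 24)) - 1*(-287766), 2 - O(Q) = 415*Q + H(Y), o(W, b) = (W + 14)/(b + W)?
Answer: 4/1149775 ≈ 3.4789e-6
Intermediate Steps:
o(W, b) = (14 + W)/(W + b)
O(Q) = -11 - 415*Q (O(Q) = 2 - (415*Q + 13) = 2 - (13 + 415*Q) = 2 + (-13 - 415*Q) = -11 - 415*Q)
K = 1149775/4 (K = (-11 - 415*(14 + 16)/(16 + 24)) - 1*(-287766) = (-11 - 415*30/40) + 287766 = (-11 - 83*30/8) + 287766 = (-11 - 415*¾) + 287766 = (-11 - 1245/4) + 287766 = -1289/4 + 287766 = 1149775/4 ≈ 2.8744e+5)
1/K = 1/(1149775/4) = 4/1149775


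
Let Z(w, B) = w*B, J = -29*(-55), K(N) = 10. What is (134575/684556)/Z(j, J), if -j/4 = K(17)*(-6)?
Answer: 5383/10481921472 ≈ 5.1355e-7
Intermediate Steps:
j = 240 (j = -40*(-6) = -4*(-60) = 240)
J = 1595
Z(w, B) = B*w
(134575/684556)/Z(j, J) = (134575/684556)/((1595*240)) = (134575*(1/684556))/382800 = (134575/684556)*(1/382800) = 5383/10481921472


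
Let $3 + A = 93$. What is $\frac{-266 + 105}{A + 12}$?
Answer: $- \frac{161}{102} \approx -1.5784$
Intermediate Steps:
$A = 90$ ($A = -3 + 93 = 90$)
$\frac{-266 + 105}{A + 12} = \frac{-266 + 105}{90 + 12} = - \frac{161}{102}$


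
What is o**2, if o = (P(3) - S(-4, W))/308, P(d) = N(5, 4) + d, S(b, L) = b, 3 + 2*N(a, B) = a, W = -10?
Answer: 4/5929 ≈ 0.00067465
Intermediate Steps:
N(a, B) = -3/2 + a/2
P(d) = 1 + d (P(d) = (-3/2 + (1/2)*5) + d = (-3/2 + 5/2) + d = 1 + d)
o = 2/77 (o = ((1 + 3) - 1*(-4))/308 = (4 + 4)*(1/308) = 8*(1/308) = 2/77 ≈ 0.025974)
o**2 = (2/77)**2 = 4/5929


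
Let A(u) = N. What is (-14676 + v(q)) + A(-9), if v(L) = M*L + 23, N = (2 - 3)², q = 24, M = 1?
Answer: -14628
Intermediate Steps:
N = 1 (N = (-1)² = 1)
A(u) = 1
v(L) = 23 + L (v(L) = 1*L + 23 = L + 23 = 23 + L)
(-14676 + v(q)) + A(-9) = (-14676 + (23 + 24)) + 1 = (-14676 + 47) + 1 = -14629 + 1 = -14628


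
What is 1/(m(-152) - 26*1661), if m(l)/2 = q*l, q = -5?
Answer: -1/41666 ≈ -2.4000e-5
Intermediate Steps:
m(l) = -10*l (m(l) = 2*(-5*l) = -10*l)
1/(m(-152) - 26*1661) = 1/(-10*(-152) - 26*1661) = 1/(1520 - 43186) = 1/(-41666) = -1/41666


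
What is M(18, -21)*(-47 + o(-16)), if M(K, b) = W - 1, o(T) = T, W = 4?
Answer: -189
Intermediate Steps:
M(K, b) = 3 (M(K, b) = 4 - 1 = 3)
M(18, -21)*(-47 + o(-16)) = 3*(-47 - 16) = 3*(-63) = -189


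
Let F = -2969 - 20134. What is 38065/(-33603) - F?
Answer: 33751828/1461 ≈ 23102.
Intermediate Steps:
F = -23103
38065/(-33603) - F = 38065/(-33603) - 1*(-23103) = 38065*(-1/33603) + 23103 = -1655/1461 + 23103 = 33751828/1461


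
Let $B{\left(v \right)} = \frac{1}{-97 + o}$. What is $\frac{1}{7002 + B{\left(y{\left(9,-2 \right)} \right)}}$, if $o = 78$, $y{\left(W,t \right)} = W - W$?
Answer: $\frac{19}{133037} \approx 0.00014282$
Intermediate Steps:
$y{\left(W,t \right)} = 0$
$B{\left(v \right)} = - \frac{1}{19}$ ($B{\left(v \right)} = \frac{1}{-97 + 78} = \frac{1}{-19} = - \frac{1}{19}$)
$\frac{1}{7002 + B{\left(y{\left(9,-2 \right)} \right)}} = \frac{1}{7002 - \frac{1}{19}} = \frac{1}{\frac{133037}{19}} = \frac{19}{133037}$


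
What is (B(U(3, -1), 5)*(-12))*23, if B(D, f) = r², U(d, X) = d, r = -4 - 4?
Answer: -17664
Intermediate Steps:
r = -8
B(D, f) = 64 (B(D, f) = (-8)² = 64)
(B(U(3, -1), 5)*(-12))*23 = (64*(-12))*23 = -768*23 = -17664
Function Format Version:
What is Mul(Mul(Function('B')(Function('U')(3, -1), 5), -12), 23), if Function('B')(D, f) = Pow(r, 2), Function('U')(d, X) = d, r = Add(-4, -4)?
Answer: -17664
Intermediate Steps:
r = -8
Function('B')(D, f) = 64 (Function('B')(D, f) = Pow(-8, 2) = 64)
Mul(Mul(Function('B')(Function('U')(3, -1), 5), -12), 23) = Mul(Mul(64, -12), 23) = Mul(-768, 23) = -17664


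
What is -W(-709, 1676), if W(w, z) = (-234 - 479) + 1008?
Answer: -295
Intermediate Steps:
W(w, z) = 295 (W(w, z) = -713 + 1008 = 295)
-W(-709, 1676) = -1*295 = -295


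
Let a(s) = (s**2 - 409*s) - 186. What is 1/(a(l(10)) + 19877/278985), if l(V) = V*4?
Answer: -278985/4169689933 ≈ -6.6908e-5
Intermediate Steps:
l(V) = 4*V
a(s) = -186 + s**2 - 409*s
1/(a(l(10)) + 19877/278985) = 1/((-186 + (4*10)**2 - 1636*10) + 19877/278985) = 1/((-186 + 40**2 - 409*40) + 19877*(1/278985)) = 1/((-186 + 1600 - 16360) + 19877/278985) = 1/(-14946 + 19877/278985) = 1/(-4169689933/278985) = -278985/4169689933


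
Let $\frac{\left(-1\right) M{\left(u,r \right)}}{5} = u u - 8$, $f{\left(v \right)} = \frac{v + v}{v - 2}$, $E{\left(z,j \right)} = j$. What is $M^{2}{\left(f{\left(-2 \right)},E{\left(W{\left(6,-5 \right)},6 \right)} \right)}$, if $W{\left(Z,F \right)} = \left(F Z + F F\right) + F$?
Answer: $1225$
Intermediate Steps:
$W{\left(Z,F \right)} = F + F^{2} + F Z$ ($W{\left(Z,F \right)} = \left(F Z + F^{2}\right) + F = \left(F^{2} + F Z\right) + F = F + F^{2} + F Z$)
$f{\left(v \right)} = \frac{2 v}{-2 + v}$
$M{\left(u,r \right)} = 40 - 5 u^{2}$ ($M{\left(u,r \right)} = - 5 \left(u u - 8\right) = - 5 \left(u^{2} - 8\right) = - 5 \left(-8 + u^{2}\right) = 40 - 5 u^{2}$)
$M^{2}{\left(f{\left(-2 \right)},E{\left(W{\left(6,-5 \right)},6 \right)} \right)} = \left(40 - 5 \left(2 \left(-2\right) \frac{1}{-2 - 2}\right)^{2}\right)^{2} = \left(40 - 5 \left(2 \left(-2\right) \frac{1}{-4}\right)^{2}\right)^{2} = \left(40 - 5 \left(2 \left(-2\right) \left(- \frac{1}{4}\right)\right)^{2}\right)^{2} = \left(40 - 5 \cdot 1^{2}\right)^{2} = \left(40 - 5\right)^{2} = 35^{2} = 1225$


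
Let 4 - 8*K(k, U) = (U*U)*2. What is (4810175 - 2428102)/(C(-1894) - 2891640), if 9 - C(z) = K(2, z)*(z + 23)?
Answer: -4764146/3361640669 ≈ -0.0014172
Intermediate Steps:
K(k, U) = 1/2 - U**2/4 (K(k, U) = 1/2 - U*U*2/8 = 1/2 - U**2*2/8 = 1/2 - U**2/4)
C(z) = 9 - (1/2 - z**2/4)*(23 + z) (C(z) = 9 - (1/2 - z**2/4)*(z + 23) = 9 - (1/2 - z**2/4)*(23 + z))
(4810175 - 2428102)/(C(-1894) - 2891640) = (4810175 - 2428102)/((-5/2 + (23/4)*(-1894)**2 + (1/4)*(-1894)*(-2 + (-1894)**2)) - 2891640) = 2382073/((-5/2 + (23/4)*3587236 + (1/4)*(-1894)*(-2 + 3587236)) - 2891640) = 2382073/((-5/2 + 20626607 + (1/4)*(-1894)*3587234) - 2891640) = 2382073/((-5/2 + 20626607 - 1698555299) - 2891640) = 2382073/(-3355857389/2 - 2891640) = 2382073/(-3361640669/2) = 2382073*(-2/3361640669) = -4764146/3361640669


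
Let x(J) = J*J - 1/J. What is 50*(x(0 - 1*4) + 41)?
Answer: 5725/2 ≈ 2862.5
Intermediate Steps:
x(J) = J**2 - 1/J
50*(x(0 - 1*4) + 41) = 50*((-1 + (0 - 1*4)**3)/(0 - 1*4) + 41) = 50*((-1 + (0 - 4)**3)/(0 - 4) + 41) = 50*((-1 + (-4)**3)/(-4) + 41) = 50*(-(-1 - 64)/4 + 41) = 50*(-1/4*(-65) + 41) = 50*(65/4 + 41) = 50*(229/4) = 5725/2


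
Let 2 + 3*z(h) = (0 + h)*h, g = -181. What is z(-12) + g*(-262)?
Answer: 142408/3 ≈ 47469.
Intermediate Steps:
z(h) = -2/3 + h**2/3 (z(h) = -2/3 + ((0 + h)*h)/3 = -2/3 + (h*h)/3 = -2/3 + h**2/3)
z(-12) + g*(-262) = (-2/3 + (1/3)*(-12)**2) - 181*(-262) = (-2/3 + (1/3)*144) + 47422 = (-2/3 + 48) + 47422 = 142/3 + 47422 = 142408/3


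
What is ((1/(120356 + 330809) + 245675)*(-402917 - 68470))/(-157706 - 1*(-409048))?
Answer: -3732036919510608/8099765245 ≈ -4.6076e+5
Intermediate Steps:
((1/(120356 + 330809) + 245675)*(-402917 - 68470))/(-157706 - 1*(-409048)) = ((1/451165 + 245675)*(-471387))/(-157706 + 409048) = ((1/451165 + 245675)*(-471387))/251342 = ((110839961376/451165)*(-471387))*(1/251342) = -52248516873148512/451165*1/251342 = -3732036919510608/8099765245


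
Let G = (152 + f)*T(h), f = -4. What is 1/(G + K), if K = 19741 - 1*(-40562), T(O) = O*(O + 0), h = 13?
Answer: 1/85315 ≈ 1.1721e-5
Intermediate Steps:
T(O) = O**2 (T(O) = O*O = O**2)
K = 60303 (K = 19741 + 40562 = 60303)
G = 25012 (G = (152 - 4)*13**2 = 148*169 = 25012)
1/(G + K) = 1/(25012 + 60303) = 1/85315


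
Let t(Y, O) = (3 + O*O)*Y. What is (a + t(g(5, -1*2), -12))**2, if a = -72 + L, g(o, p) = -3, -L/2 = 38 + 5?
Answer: 358801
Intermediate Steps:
L = -86 (L = -2*(38 + 5) = -2*43 = -86)
t(Y, O) = Y*(3 + O**2) (t(Y, O) = (3 + O**2)*Y = Y*(3 + O**2))
a = -158 (a = -72 - 86 = -158)
(a + t(g(5, -1*2), -12))**2 = (-158 - 3*(3 + (-12)**2))**2 = (-158 - 3*(3 + 144))**2 = (-158 - 3*147)**2 = (-158 - 441)**2 = (-599)**2 = 358801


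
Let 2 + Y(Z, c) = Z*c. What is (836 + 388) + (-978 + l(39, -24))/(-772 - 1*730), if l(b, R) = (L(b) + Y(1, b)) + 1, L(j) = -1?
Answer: 1839389/1502 ≈ 1224.6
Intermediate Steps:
Y(Z, c) = -2 + Z*c
l(b, R) = -2 + b (l(b, R) = (-1 + (-2 + 1*b)) + 1 = (-1 + (-2 + b)) + 1 = (-3 + b) + 1 = -2 + b)
(836 + 388) + (-978 + l(39, -24))/(-772 - 1*730) = (836 + 388) + (-978 + (-2 + 39))/(-772 - 1*730) = 1224 + (-978 + 37)/(-772 - 730) = 1224 - 941/(-1502) = 1224 - 941*(-1/1502) = 1224 + 941/1502 = 1839389/1502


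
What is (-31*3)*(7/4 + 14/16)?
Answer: -1953/8 ≈ -244.13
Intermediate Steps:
(-31*3)*(7/4 + 14/16) = -93*(7*(1/4) + 14*(1/16)) = -93*(7/4 + 7/8) = -93*21/8 = -1953/8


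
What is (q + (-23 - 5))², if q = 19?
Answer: 81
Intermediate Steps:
(q + (-23 - 5))² = (19 + (-23 - 5))² = (19 - 28)² = (-9)² = 81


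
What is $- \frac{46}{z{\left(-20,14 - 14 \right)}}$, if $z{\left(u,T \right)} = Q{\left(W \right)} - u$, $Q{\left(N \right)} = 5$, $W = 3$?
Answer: $- \frac{46}{25} \approx -1.84$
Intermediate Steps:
$z{\left(u,T \right)} = 5 - u$
$- \frac{46}{z{\left(-20,14 - 14 \right)}} = - \frac{46}{5 - -20} = - \frac{46}{5 + 20} = - \frac{46}{25}$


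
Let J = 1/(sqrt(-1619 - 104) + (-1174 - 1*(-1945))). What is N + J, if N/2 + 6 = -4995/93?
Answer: -2206975227/18481084 - I*sqrt(1723)/596164 ≈ -119.42 - 6.9627e-5*I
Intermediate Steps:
N = -3702/31 (N = -12 + 2*(-4995/93) = -12 + 2*(-4995*1/93) = -12 + 2*(-1665/31) = -12 - 3330/31 = -3702/31 ≈ -119.42)
J = 1/(771 + I*sqrt(1723)) (J = 1/(sqrt(-1723) + (-1174 + 1945)) = 1/(I*sqrt(1723) + 771) = 1/(771 + I*sqrt(1723)) ≈ 0.0012933 - 6.9627e-5*I)
N + J = -3702/31 + (771/596164 - I*sqrt(1723)/596164) = -2206975227/18481084 - I*sqrt(1723)/596164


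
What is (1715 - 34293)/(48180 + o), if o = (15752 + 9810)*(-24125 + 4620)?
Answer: 16289/249269315 ≈ 6.5347e-5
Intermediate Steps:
o = -498586810 (o = 25562*(-19505) = -498586810)
(1715 - 34293)/(48180 + o) = (1715 - 34293)/(48180 - 498586810) = -32578/(-498538630) = -32578*(-1/498538630) = 16289/249269315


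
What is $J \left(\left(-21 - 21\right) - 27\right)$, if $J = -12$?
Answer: $828$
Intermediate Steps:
$J \left(\left(-21 - 21\right) - 27\right) = - 12 \left(\left(-21 - 21\right) - 27\right) = - 12 \left(-42 - 27\right) = \left(-12\right) \left(-69\right) = 828$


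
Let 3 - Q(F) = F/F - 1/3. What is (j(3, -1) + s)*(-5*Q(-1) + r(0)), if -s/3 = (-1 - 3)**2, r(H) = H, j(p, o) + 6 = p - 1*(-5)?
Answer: 1610/3 ≈ 536.67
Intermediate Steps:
j(p, o) = -1 + p (j(p, o) = -6 + (p - 1*(-5)) = -6 + (p + 5) = -6 + (5 + p) = -1 + p)
Q(F) = 7/3 (Q(F) = 3 - (F/F - 1/3) = 3 - (1 - 1*1/3) = 3 - (1 - 1/3) = 3 - 1*2/3 = 3 - 2/3 = 7/3)
s = -48 (s = -3*(-1 - 3)**2 = -3*(-4)**2 = -3*16 = -48)
(j(3, -1) + s)*(-5*Q(-1) + r(0)) = ((-1 + 3) - 48)*(-5*7/3 + 0) = (2 - 48)*(-35/3 + 0) = -46*(-35/3) = 1610/3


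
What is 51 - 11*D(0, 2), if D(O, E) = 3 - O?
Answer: 18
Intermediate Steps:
51 - 11*D(0, 2) = 51 - 11*(3 - 1*0) = 51 - 11*(3 + 0) = 51 - 11*3 = 51 - 33 = 18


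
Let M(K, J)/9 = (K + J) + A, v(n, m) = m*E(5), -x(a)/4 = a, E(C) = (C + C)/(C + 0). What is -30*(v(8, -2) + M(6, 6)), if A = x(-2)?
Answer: -5280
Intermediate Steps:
E(C) = 2 (E(C) = (2*C)/C = 2)
x(a) = -4*a
A = 8 (A = -4*(-2) = 8)
v(n, m) = 2*m (v(n, m) = m*2 = 2*m)
M(K, J) = 72 + 9*J + 9*K (M(K, J) = 9*((K + J) + 8) = 9*((J + K) + 8) = 9*(8 + J + K) = 72 + 9*J + 9*K)
-30*(v(8, -2) + M(6, 6)) = -30*(2*(-2) + (72 + 9*6 + 9*6)) = -30*(-4 + (72 + 54 + 54)) = -30*(-4 + 180) = -30*176 = -5280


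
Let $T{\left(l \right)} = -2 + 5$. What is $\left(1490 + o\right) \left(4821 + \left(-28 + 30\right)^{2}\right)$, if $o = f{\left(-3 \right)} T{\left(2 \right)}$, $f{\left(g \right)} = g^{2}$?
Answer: $7319525$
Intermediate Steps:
$T{\left(l \right)} = 3$
$o = 27$ ($o = \left(-3\right)^{2} \cdot 3 = 9 \cdot 3 = 27$)
$\left(1490 + o\right) \left(4821 + \left(-28 + 30\right)^{2}\right) = \left(1490 + 27\right) \left(4821 + \left(-28 + 30\right)^{2}\right) = 1517 \left(4821 + 2^{2}\right) = 1517 \left(4821 + 4\right) = 1517 \cdot 4825 = 7319525$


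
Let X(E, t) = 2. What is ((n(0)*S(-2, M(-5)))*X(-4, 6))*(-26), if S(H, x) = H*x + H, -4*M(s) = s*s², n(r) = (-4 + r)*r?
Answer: 0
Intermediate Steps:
n(r) = r*(-4 + r)
M(s) = -s³/4 (M(s) = -s*s²/4 = -s³/4)
S(H, x) = H + H*x
((n(0)*S(-2, M(-5)))*X(-4, 6))*(-26) = (((0*(-4 + 0))*(-2*(1 - ¼*(-5)³)))*2)*(-26) = (((0*(-4))*(-2*(1 - ¼*(-125))))*2)*(-26) = ((0*(-2*(1 + 125/4)))*2)*(-26) = ((0*(-2*129/4))*2)*(-26) = ((0*(-129/2))*2)*(-26) = (0*2)*(-26) = 0*(-26) = 0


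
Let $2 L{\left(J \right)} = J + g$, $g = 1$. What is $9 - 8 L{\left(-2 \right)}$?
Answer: $13$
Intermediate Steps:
$L{\left(J \right)} = \frac{1}{2} + \frac{J}{2}$ ($L{\left(J \right)} = \frac{J + 1}{2} = \frac{1 + J}{2} = \frac{1}{2} + \frac{J}{2}$)
$9 - 8 L{\left(-2 \right)} = 9 - 8 \left(\frac{1}{2} + \frac{1}{2} \left(-2\right)\right) = 9 - 8 \left(\frac{1}{2} - 1\right) = 9 - -4 = 9 + 4 = 13$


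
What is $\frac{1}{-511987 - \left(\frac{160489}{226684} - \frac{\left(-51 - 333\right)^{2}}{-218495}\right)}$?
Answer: $- \frac{49529320580}{25358436747752419} \approx -1.9532 \cdot 10^{-6}$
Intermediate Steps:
$\frac{1}{-511987 - \left(\frac{160489}{226684} - \frac{\left(-51 - 333\right)^{2}}{-218495}\right)} = \frac{1}{-511987 - \left(\frac{160489}{226684} - \left(-384\right)^{2} \left(- \frac{1}{218495}\right)\right)} = \frac{1}{-511987 + \left(- \frac{160489}{226684} + 147456 \left(- \frac{1}{218495}\right)\right)} = \frac{1}{-511987 - \frac{68491959959}{49529320580}} = \frac{1}{- \frac{25358436747752419}{49529320580}} = - \frac{49529320580}{25358436747752419}$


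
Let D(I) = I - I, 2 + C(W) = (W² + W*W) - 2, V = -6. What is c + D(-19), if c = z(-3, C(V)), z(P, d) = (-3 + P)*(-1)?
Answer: 6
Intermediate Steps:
C(W) = -4 + 2*W² (C(W) = -2 + ((W² + W*W) - 2) = -2 + ((W² + W²) - 2) = -2 + (2*W² - 2) = -2 + (-2 + 2*W²) = -4 + 2*W²)
z(P, d) = 3 - P
D(I) = 0
c = 6 (c = 3 - 1*(-3) = 3 + 3 = 6)
c + D(-19) = 6 + 0 = 6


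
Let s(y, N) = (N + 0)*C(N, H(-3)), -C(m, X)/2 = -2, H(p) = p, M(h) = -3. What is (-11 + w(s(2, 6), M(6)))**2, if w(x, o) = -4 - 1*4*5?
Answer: 1225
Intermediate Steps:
C(m, X) = 4 (C(m, X) = -2*(-2) = 4)
s(y, N) = 4*N (s(y, N) = (N + 0)*4 = N*4 = 4*N)
w(x, o) = -24 (w(x, o) = -4 - 4*5 = -4 - 20 = -24)
(-11 + w(s(2, 6), M(6)))**2 = (-11 - 24)**2 = (-35)**2 = 1225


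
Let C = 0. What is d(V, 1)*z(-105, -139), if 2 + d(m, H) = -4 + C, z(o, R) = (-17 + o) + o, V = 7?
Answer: 1362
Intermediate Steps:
z(o, R) = -17 + 2*o
d(m, H) = -6 (d(m, H) = -2 + (-4 + 0) = -2 - 4 = -6)
d(V, 1)*z(-105, -139) = -6*(-17 + 2*(-105)) = -6*(-17 - 210) = -6*(-227) = 1362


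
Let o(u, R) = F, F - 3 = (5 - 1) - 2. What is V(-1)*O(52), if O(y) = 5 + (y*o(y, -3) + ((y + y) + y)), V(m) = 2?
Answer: 842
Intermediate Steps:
F = 5 (F = 3 + ((5 - 1) - 2) = 3 + (4 - 2) = 3 + 2 = 5)
o(u, R) = 5
O(y) = 5 + 8*y (O(y) = 5 + (y*5 + ((y + y) + y)) = 5 + (5*y + (2*y + y)) = 5 + (5*y + 3*y) = 5 + 8*y)
V(-1)*O(52) = 2*(5 + 8*52) = 2*(5 + 416) = 2*421 = 842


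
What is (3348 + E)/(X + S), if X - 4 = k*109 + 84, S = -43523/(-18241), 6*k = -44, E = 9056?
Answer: -1532244/87575 ≈ -17.496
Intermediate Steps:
k = -22/3 (k = (1/6)*(-44) = -22/3 ≈ -7.3333)
S = 43523/18241 (S = -43523*(-1/18241) = 43523/18241 ≈ 2.3860)
X = -2134/3 (X = 4 + (-22/3*109 + 84) = 4 + (-2398/3 + 84) = 4 - 2146/3 = -2134/3 ≈ -711.33)
(3348 + E)/(X + S) = (3348 + 9056)/(-2134/3 + 43523/18241) = 12404/(-38795725/54723) = 12404*(-54723/38795725) = -1532244/87575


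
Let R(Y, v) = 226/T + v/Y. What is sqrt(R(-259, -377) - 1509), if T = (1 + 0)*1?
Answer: 12*I*sqrt(596995)/259 ≈ 35.799*I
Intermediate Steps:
T = 1 (T = 1*1 = 1)
R(Y, v) = 226 + v/Y (R(Y, v) = 226/1 + v/Y = 226*1 + v/Y = 226 + v/Y)
sqrt(R(-259, -377) - 1509) = sqrt((226 - 377/(-259)) - 1509) = sqrt((226 - 377*(-1/259)) - 1509) = sqrt((226 + 377/259) - 1509) = sqrt(58911/259 - 1509) = sqrt(-331920/259) = 12*I*sqrt(596995)/259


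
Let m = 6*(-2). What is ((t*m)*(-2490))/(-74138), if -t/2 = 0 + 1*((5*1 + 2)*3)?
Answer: 627480/37069 ≈ 16.927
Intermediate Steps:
m = -12
t = -42 (t = -2*(0 + 1*((5*1 + 2)*3)) = -2*(0 + 1*((5 + 2)*3)) = -2*(0 + 1*(7*3)) = -2*(0 + 1*21) = -2*(0 + 21) = -2*21 = -42)
((t*m)*(-2490))/(-74138) = (-42*(-12)*(-2490))/(-74138) = (504*(-2490))*(-1/74138) = -1254960*(-1/74138) = 627480/37069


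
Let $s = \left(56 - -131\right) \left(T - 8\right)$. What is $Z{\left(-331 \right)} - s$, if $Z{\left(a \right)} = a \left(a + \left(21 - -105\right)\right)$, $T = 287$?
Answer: $15682$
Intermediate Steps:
$Z{\left(a \right)} = a \left(126 + a\right)$ ($Z{\left(a \right)} = a \left(a + \left(21 + 105\right)\right) = a \left(a + 126\right) = a \left(126 + a\right)$)
$s = 52173$ ($s = \left(56 - -131\right) \left(287 - 8\right) = \left(56 + 131\right) 279 = 187 \cdot 279 = 52173$)
$Z{\left(-331 \right)} - s = - 331 \left(126 - 331\right) - 52173 = \left(-331\right) \left(-205\right) - 52173 = 67855 - 52173 = 15682$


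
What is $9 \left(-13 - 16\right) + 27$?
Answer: $-234$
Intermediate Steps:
$9 \left(-13 - 16\right) + 27 = 9 \left(-29\right) + 27 = -261 + 27 = -234$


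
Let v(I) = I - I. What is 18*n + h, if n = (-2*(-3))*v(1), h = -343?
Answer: -343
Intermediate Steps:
v(I) = 0
n = 0 (n = -2*(-3)*0 = 6*0 = 0)
18*n + h = 18*0 - 343 = 0 - 343 = -343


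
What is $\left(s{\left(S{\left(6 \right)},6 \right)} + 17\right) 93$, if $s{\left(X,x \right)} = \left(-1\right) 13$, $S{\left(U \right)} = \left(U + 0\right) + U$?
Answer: $372$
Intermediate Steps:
$S{\left(U \right)} = 2 U$ ($S{\left(U \right)} = U + U = 2 U$)
$s{\left(X,x \right)} = -13$
$\left(s{\left(S{\left(6 \right)},6 \right)} + 17\right) 93 = \left(-13 + 17\right) 93 = 4 \cdot 93 = 372$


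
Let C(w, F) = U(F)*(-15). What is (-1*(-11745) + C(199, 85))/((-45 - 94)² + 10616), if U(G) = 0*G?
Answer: 3915/9979 ≈ 0.39232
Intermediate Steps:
U(G) = 0
C(w, F) = 0 (C(w, F) = 0*(-15) = 0)
(-1*(-11745) + C(199, 85))/((-45 - 94)² + 10616) = (-1*(-11745) + 0)/((-45 - 94)² + 10616) = (11745 + 0)/((-139)² + 10616) = 11745/(19321 + 10616) = 11745/29937 = 11745*(1/29937) = 3915/9979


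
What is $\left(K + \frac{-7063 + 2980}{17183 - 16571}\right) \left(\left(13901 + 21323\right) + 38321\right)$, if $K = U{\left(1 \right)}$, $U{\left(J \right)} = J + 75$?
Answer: $\frac{346715645}{68} \approx 5.0988 \cdot 10^{6}$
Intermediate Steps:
$U{\left(J \right)} = 75 + J$
$K = 76$ ($K = 75 + 1 = 76$)
$\left(K + \frac{-7063 + 2980}{17183 - 16571}\right) \left(\left(13901 + 21323\right) + 38321\right) = \left(76 + \frac{-7063 + 2980}{17183 - 16571}\right) \left(\left(13901 + 21323\right) + 38321\right) = \left(76 - \frac{4083}{612}\right) \left(35224 + 38321\right) = \left(76 - \frac{1361}{204}\right) 73545 = \frac{14143}{204} \cdot 73545 = \frac{346715645}{68}$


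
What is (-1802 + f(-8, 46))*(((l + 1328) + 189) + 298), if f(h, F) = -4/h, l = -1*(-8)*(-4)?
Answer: -6424149/2 ≈ -3.2121e+6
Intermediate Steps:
l = -32 (l = 8*(-4) = -32)
(-1802 + f(-8, 46))*(((l + 1328) + 189) + 298) = (-1802 - 4/(-8))*(((-32 + 1328) + 189) + 298) = (-1802 - 4*(-⅛))*((1296 + 189) + 298) = (-1802 + ½)*(1485 + 298) = -3603/2*1783 = -6424149/2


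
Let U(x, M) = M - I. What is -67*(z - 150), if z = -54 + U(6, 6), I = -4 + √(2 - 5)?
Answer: 12998 + 67*I*√3 ≈ 12998.0 + 116.05*I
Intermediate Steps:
I = -4 + I*√3 (I = -4 + √(-3) = -4 + I*√3 ≈ -4.0 + 1.732*I)
U(x, M) = 4 + M - I*√3 (U(x, M) = M - (-4 + I*√3) = M + (4 - I*√3) = 4 + M - I*√3)
z = -44 - I*√3 (z = -54 + (4 + 6 - I*√3) = -54 + (10 - I*√3) = -44 - I*√3 ≈ -44.0 - 1.732*I)
-67*(z - 150) = -67*((-44 - I*√3) - 150) = -67*(-194 - I*√3) = 12998 + 67*I*√3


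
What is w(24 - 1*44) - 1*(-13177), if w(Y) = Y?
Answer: 13157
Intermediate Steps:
w(24 - 1*44) - 1*(-13177) = (24 - 1*44) - 1*(-13177) = (24 - 44) + 13177 = -20 + 13177 = 13157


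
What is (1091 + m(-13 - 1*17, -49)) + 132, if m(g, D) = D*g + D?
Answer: 2644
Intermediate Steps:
m(g, D) = D + D*g
(1091 + m(-13 - 1*17, -49)) + 132 = (1091 - 49*(1 + (-13 - 1*17))) + 132 = (1091 - 49*(1 + (-13 - 17))) + 132 = (1091 - 49*(1 - 30)) + 132 = (1091 - 49*(-29)) + 132 = (1091 + 1421) + 132 = 2512 + 132 = 2644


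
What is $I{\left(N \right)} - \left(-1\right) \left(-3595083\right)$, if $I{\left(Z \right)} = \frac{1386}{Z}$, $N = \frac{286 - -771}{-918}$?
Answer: $- \frac{543039297}{151} \approx -3.5963 \cdot 10^{6}$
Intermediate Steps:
$N = - \frac{1057}{918}$ ($N = \left(286 + 771\right) \left(- \frac{1}{918}\right) = 1057 \left(- \frac{1}{918}\right) = - \frac{1057}{918} \approx -1.1514$)
$I{\left(N \right)} - \left(-1\right) \left(-3595083\right) = \frac{1386}{- \frac{1057}{918}} - \left(-1\right) \left(-3595083\right) = 1386 \left(- \frac{918}{1057}\right) - 3595083 = - \frac{181764}{151} - 3595083 = - \frac{543039297}{151}$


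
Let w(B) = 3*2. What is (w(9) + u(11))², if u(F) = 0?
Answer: 36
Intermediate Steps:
w(B) = 6
(w(9) + u(11))² = (6 + 0)² = 6² = 36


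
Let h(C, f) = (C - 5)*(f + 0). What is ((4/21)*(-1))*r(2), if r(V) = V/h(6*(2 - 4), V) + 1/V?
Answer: -10/119 ≈ -0.084034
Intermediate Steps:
h(C, f) = f*(-5 + C) (h(C, f) = (-5 + C)*f = f*(-5 + C))
r(V) = -1/17 + 1/V (r(V) = V/((V*(-5 + 6*(2 - 4)))) + 1/V = V/((V*(-5 + 6*(-2)))) + 1/V = V/((V*(-5 - 12))) + 1/V = V/((V*(-17))) + 1/V = V/((-17*V)) + 1/V = V*(-1/(17*V)) + 1/V = -1/17 + 1/V)
((4/21)*(-1))*r(2) = ((4/21)*(-1))*((1/17)*(17 - 1*2)/2) = ((4*(1/21))*(-1))*((1/17)*(½)*(17 - 2)) = ((4/21)*(-1))*((1/17)*(½)*15) = -4/21*15/34 = -10/119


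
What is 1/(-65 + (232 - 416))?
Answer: -1/249 ≈ -0.0040161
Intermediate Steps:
1/(-65 + (232 - 416)) = 1/(-65 - 184) = 1/(-249) = -1/249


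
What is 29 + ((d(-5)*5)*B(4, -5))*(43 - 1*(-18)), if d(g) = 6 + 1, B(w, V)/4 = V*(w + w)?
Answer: -341571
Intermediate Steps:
B(w, V) = 8*V*w (B(w, V) = 4*(V*(w + w)) = 4*(V*(2*w)) = 4*(2*V*w) = 8*V*w)
d(g) = 7
29 + ((d(-5)*5)*B(4, -5))*(43 - 1*(-18)) = 29 + ((7*5)*(8*(-5)*4))*(43 - 1*(-18)) = 29 + (35*(-160))*(43 + 18) = 29 - 5600*61 = 29 - 341600 = -341571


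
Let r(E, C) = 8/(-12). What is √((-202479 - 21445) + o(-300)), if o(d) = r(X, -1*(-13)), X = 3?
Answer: I*√2015322/3 ≈ 473.21*I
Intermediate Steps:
r(E, C) = -⅔ (r(E, C) = 8*(-1/12) = -⅔)
o(d) = -⅔
√((-202479 - 21445) + o(-300)) = √((-202479 - 21445) - ⅔) = √(-223924 - ⅔) = √(-671774/3) = I*√2015322/3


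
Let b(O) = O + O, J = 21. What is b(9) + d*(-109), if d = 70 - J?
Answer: -5323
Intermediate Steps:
b(O) = 2*O
d = 49 (d = 70 - 1*21 = 70 - 21 = 49)
b(9) + d*(-109) = 2*9 + 49*(-109) = 18 - 5341 = -5323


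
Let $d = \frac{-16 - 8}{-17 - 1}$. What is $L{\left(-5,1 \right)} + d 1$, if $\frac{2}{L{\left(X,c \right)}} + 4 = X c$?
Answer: $\frac{10}{9} \approx 1.1111$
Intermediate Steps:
$L{\left(X,c \right)} = \frac{2}{-4 + X c}$
$d = \frac{4}{3}$ ($d = - \frac{24}{-18} = \left(-24\right) \left(- \frac{1}{18}\right) = \frac{4}{3} \approx 1.3333$)
$L{\left(-5,1 \right)} + d 1 = \frac{2}{-4 - 5} + \frac{4}{3} \cdot 1 = \frac{2}{-4 - 5} + \frac{4}{3} = \frac{2}{-9} + \frac{4}{3} = 2 \left(- \frac{1}{9}\right) + \frac{4}{3} = - \frac{2}{9} + \frac{4}{3} = \frac{10}{9}$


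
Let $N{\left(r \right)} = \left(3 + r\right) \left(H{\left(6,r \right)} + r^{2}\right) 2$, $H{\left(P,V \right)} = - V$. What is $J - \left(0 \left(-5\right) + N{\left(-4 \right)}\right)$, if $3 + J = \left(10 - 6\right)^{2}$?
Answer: $53$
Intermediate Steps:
$J = 13$ ($J = -3 + \left(10 - 6\right)^{2} = -3 + 4^{2} = -3 + 16 = 13$)
$N{\left(r \right)} = 2 \left(3 + r\right) \left(r^{2} - r\right)$ ($N{\left(r \right)} = \left(3 + r\right) \left(- r + r^{2}\right) 2 = \left(3 + r\right) \left(r^{2} - r\right) 2 = 2 \left(3 + r\right) \left(r^{2} - r\right)$)
$J - \left(0 \left(-5\right) + N{\left(-4 \right)}\right) = 13 - \left(0 \left(-5\right) + 2 \left(-4\right) \left(-3 + \left(-4\right)^{2} + 2 \left(-4\right)\right)\right) = 13 - \left(0 + 2 \left(-4\right) \left(-3 + 16 - 8\right)\right) = 13 - \left(0 + 2 \left(-4\right) 5\right) = 13 - \left(0 - 40\right) = 13 - -40 = 13 + 40 = 53$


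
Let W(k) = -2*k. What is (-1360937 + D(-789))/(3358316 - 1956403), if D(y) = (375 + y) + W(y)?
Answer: -1359773/1401913 ≈ -0.96994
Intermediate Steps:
D(y) = 375 - y (D(y) = (375 + y) - 2*y = 375 - y)
(-1360937 + D(-789))/(3358316 - 1956403) = (-1360937 + (375 - 1*(-789)))/(3358316 - 1956403) = (-1360937 + (375 + 789))/1401913 = (-1360937 + 1164)*(1/1401913) = -1359773*1/1401913 = -1359773/1401913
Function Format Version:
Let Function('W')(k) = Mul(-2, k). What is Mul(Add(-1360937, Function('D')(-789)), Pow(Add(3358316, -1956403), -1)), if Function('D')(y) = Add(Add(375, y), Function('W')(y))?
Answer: Rational(-1359773, 1401913) ≈ -0.96994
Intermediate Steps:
Function('D')(y) = Add(375, Mul(-1, y)) (Function('D')(y) = Add(Add(375, y), Mul(-2, y)) = Add(375, Mul(-1, y)))
Mul(Add(-1360937, Function('D')(-789)), Pow(Add(3358316, -1956403), -1)) = Mul(Add(-1360937, Add(375, Mul(-1, -789))), Pow(Add(3358316, -1956403), -1)) = Mul(Add(-1360937, Add(375, 789)), Pow(1401913, -1)) = Mul(Add(-1360937, 1164), Rational(1, 1401913)) = Mul(-1359773, Rational(1, 1401913)) = Rational(-1359773, 1401913)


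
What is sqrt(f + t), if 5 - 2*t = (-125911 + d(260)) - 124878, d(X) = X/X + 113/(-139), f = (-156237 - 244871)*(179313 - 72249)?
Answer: I*sqrt(829722985373122)/139 ≈ 2.0723e+5*I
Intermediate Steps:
f = -42944226912 (f = -401108*107064 = -42944226912)
d(X) = 26/139 (d(X) = 1 + 113*(-1/139) = 1 - 113/139 = 26/139)
t = 17430170/139 (t = 5/2 - ((-125911 + 26/139) - 124878)/2 = 5/2 - (-17501603/139 - 124878)/2 = 5/2 - 1/2*(-34859645/139) = 5/2 + 34859645/278 = 17430170/139 ≈ 1.2540e+5)
sqrt(f + t) = sqrt(-42944226912 + 17430170/139) = sqrt(-5969230110598/139) = I*sqrt(829722985373122)/139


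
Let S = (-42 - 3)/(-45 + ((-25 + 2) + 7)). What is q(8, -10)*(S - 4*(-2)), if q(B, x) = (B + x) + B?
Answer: 3198/61 ≈ 52.426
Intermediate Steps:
q(B, x) = x + 2*B
S = 45/61 (S = -45/(-45 + (-23 + 7)) = -45/(-45 - 16) = -45/(-61) = -45*(-1/61) = 45/61 ≈ 0.73771)
q(8, -10)*(S - 4*(-2)) = (-10 + 2*8)*(45/61 - 4*(-2)) = (-10 + 16)*(45/61 - 2*(-4)) = 6*(45/61 + 8) = 6*(533/61) = 3198/61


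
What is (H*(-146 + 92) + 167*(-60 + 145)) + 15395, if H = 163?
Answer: 20788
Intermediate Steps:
(H*(-146 + 92) + 167*(-60 + 145)) + 15395 = (163*(-146 + 92) + 167*(-60 + 145)) + 15395 = (163*(-54) + 167*85) + 15395 = (-8802 + 14195) + 15395 = 5393 + 15395 = 20788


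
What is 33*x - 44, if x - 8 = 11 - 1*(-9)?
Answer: 880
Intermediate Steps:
x = 28 (x = 8 + (11 - 1*(-9)) = 8 + (11 + 9) = 8 + 20 = 28)
33*x - 44 = 33*28 - 44 = 924 - 44 = 880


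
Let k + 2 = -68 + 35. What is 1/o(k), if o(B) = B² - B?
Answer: 1/1260 ≈ 0.00079365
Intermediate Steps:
k = -35 (k = -2 + (-68 + 35) = -2 - 33 = -35)
1/o(k) = 1/(-35*(-1 - 35)) = 1/(-35*(-36)) = 1/1260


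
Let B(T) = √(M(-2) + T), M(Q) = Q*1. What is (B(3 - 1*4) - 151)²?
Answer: (151 - I*√3)² ≈ 22798.0 - 523.08*I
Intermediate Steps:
M(Q) = Q
B(T) = √(-2 + T)
(B(3 - 1*4) - 151)² = (√(-2 + (3 - 1*4)) - 151)² = (√(-2 + (3 - 4)) - 151)² = (√(-2 - 1) - 151)² = (√(-3) - 151)² = (I*√3 - 151)² = (-151 + I*√3)²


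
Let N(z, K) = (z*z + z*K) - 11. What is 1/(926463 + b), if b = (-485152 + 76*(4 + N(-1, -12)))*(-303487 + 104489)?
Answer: 1/96454461071 ≈ 1.0368e-11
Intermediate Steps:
N(z, K) = -11 + z² + K*z (N(z, K) = (z² + K*z) - 11 = -11 + z² + K*z)
b = 96453534608 (b = (-485152 + 76*(4 + (-11 + (-1)² - 12*(-1))))*(-303487 + 104489) = (-485152 + 76*(4 + (-11 + 1 + 12)))*(-198998) = (-485152 + 76*(4 + 2))*(-198998) = (-485152 + 76*6)*(-198998) = (-485152 + 456)*(-198998) = -484696*(-198998) = 96453534608)
1/(926463 + b) = 1/(926463 + 96453534608) = 1/96454461071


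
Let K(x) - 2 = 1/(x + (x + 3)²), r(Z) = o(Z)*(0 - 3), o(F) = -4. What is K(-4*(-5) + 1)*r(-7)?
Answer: 4780/199 ≈ 24.020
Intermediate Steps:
r(Z) = 12 (r(Z) = -4*(0 - 3) = -4*(-3) = 12)
K(x) = 2 + 1/(x + (3 + x)²) (K(x) = 2 + 1/(x + (x + 3)²) = 2 + 1/(x + (3 + x)²))
K(-4*(-5) + 1)*r(-7) = ((1 + 2*(-4*(-5) + 1) + 2*(3 + (-4*(-5) + 1))²)/((-4*(-5) + 1) + (3 + (-4*(-5) + 1))²))*12 = ((1 + 2*(20 + 1) + 2*(3 + (20 + 1))²)/((20 + 1) + (3 + (20 + 1))²))*12 = ((1 + 2*21 + 2*(3 + 21)²)/(21 + (3 + 21)²))*12 = ((1 + 42 + 2*24²)/(21 + 24²))*12 = ((1 + 42 + 2*576)/(21 + 576))*12 = ((1 + 42 + 1152)/597)*12 = ((1/597)*1195)*12 = (1195/597)*12 = 4780/199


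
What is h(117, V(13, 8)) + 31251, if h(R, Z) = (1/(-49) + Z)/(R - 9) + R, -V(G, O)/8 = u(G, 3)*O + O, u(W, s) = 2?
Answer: 165990047/5292 ≈ 31366.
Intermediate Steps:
V(G, O) = -24*O (V(G, O) = -8*(2*O + O) = -24*O)
h(R, Z) = R + (-1/49 + Z)/(-9 + R) (h(R, Z) = (-1/49 + Z)/(-9 + R) + R = R + (-1/49 + Z)/(-9 + R))
h(117, V(13, 8)) + 31251 = (-1/49 - 24*8 + 117² - 9*117)/(-9 + 117) + 31251 = (-1/49 - 192 + 13689 - 1053)/108 + 31251 = (1/108)*(609755/49) + 31251 = 609755/5292 + 31251 = 165990047/5292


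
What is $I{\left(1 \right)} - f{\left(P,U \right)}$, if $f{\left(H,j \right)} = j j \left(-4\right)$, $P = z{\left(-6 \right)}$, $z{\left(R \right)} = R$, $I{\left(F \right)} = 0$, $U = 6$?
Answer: $144$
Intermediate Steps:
$P = -6$
$f{\left(H,j \right)} = - 4 j^{2}$ ($f{\left(H,j \right)} = j^{2} \left(-4\right) = - 4 j^{2}$)
$I{\left(1 \right)} - f{\left(P,U \right)} = 0 - - 4 \cdot 6^{2} = 0 - \left(-4\right) 36 = 0 - -144 = 0 + 144 = 144$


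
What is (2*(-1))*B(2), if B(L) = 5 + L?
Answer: -14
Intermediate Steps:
(2*(-1))*B(2) = (2*(-1))*(5 + 2) = -2*7 = -14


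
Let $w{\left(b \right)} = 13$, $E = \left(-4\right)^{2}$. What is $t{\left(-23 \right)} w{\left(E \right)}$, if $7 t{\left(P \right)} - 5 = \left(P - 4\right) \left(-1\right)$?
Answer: $\frac{416}{7} \approx 59.429$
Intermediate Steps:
$E = 16$
$t{\left(P \right)} = \frac{9}{7} - \frac{P}{7}$ ($t{\left(P \right)} = \frac{5}{7} + \frac{\left(P - 4\right) \left(-1\right)}{7} = \frac{5}{7} + \frac{\left(-4 + P\right) \left(-1\right)}{7} = \frac{5}{7} + \frac{4 - P}{7} = \frac{5}{7} - \left(- \frac{4}{7} + \frac{P}{7}\right) = \frac{9}{7} - \frac{P}{7}$)
$t{\left(-23 \right)} w{\left(E \right)} = \left(\frac{9}{7} - - \frac{23}{7}\right) 13 = \left(\frac{9}{7} + \frac{23}{7}\right) 13 = \frac{32}{7} \cdot 13 = \frac{416}{7}$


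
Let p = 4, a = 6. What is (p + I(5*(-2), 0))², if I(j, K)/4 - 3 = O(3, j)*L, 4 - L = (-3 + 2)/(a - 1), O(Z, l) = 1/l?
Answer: 128164/625 ≈ 205.06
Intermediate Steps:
L = 21/5 (L = 4 - (-3 + 2)/(6 - 1) = 4 - (-1)/5 = 4 - 1*(-⅕) = 4 + ⅕ = 21/5 ≈ 4.2000)
I(j, K) = 12 + 84/(5*j) (I(j, K) = 12 + 4*((21/5)/j) = 12 + 4*(21/(5*j)) = 12 + 84/(5*j))
(p + I(5*(-2), 0))² = (4 + (12 + 84/(5*((5*(-2))))))² = (4 + (12 + (84/5)/(-10)))² = (4 + (12 + (84/5)*(-⅒)))² = (4 + (12 - 42/25))² = (4 + 258/25)² = (358/25)² = 128164/625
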